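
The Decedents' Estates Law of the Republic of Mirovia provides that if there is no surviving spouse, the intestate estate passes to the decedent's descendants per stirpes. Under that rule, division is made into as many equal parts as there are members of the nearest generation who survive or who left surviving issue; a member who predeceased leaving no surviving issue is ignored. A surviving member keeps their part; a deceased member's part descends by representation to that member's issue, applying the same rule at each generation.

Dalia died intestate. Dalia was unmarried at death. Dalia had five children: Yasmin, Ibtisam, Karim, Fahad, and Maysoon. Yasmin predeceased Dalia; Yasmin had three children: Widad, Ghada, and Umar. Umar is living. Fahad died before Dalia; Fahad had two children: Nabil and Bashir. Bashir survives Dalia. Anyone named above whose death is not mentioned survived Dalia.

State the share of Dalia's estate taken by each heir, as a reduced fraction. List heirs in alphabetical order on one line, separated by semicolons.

There is no surviving spouse, so the entire estate passes to Dalia's descendants per stirpes.
The estate is divided into 5 equal shares of 1/5 among Yasmin, Ibtisam, Karim, Fahad, Maysoon.
Yasmin predeceased; the 1/5 allotted to Yasmin's branch passes to Yasmin's issue by representation.
The 1/5 is divided into 3 equal shares of 1/15 among Widad, Ghada, Umar.
Widad is living and takes 1/15.
Ghada is living and takes 1/15.
Umar is living and takes 1/15.
Ibtisam is living and takes 1/5.
Karim is living and takes 1/5.
Fahad predeceased; the 1/5 allotted to Fahad's branch passes to Fahad's issue by representation.
The 1/5 is divided into 2 equal shares of 1/10 among Nabil, Bashir.
Nabil is living and takes 1/10.
Bashir is living and takes 1/10.
Maysoon is living and takes 1/5.

Bashir 1/10; Ghada 1/15; Ibtisam 1/5; Karim 1/5; Maysoon 1/5; Nabil 1/10; Umar 1/15; Widad 1/15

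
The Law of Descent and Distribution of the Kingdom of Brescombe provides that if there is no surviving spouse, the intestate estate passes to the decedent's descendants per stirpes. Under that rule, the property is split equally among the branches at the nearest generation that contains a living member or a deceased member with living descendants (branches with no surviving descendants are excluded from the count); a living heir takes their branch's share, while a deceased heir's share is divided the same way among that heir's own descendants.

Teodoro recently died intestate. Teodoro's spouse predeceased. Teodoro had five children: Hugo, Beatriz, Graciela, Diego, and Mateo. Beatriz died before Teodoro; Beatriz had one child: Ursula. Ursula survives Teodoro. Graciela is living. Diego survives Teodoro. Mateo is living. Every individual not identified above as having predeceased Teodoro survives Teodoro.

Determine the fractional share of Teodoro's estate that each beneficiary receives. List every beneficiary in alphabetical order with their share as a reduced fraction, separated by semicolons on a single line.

There is no surviving spouse, so the entire estate passes to Teodoro's descendants per stirpes.
The estate is divided into 5 equal shares of 1/5 among Hugo, Beatriz, Graciela, Diego, Mateo.
Hugo is living and takes 1/5.
Beatriz predeceased; the 1/5 allotted to Beatriz's branch passes to Beatriz's issue by representation.
Ursula is the sole taker at this level and receives the full 1/5.
Graciela is living and takes 1/5.
Diego is living and takes 1/5.
Mateo is living and takes 1/5.

Diego 1/5; Graciela 1/5; Hugo 1/5; Mateo 1/5; Ursula 1/5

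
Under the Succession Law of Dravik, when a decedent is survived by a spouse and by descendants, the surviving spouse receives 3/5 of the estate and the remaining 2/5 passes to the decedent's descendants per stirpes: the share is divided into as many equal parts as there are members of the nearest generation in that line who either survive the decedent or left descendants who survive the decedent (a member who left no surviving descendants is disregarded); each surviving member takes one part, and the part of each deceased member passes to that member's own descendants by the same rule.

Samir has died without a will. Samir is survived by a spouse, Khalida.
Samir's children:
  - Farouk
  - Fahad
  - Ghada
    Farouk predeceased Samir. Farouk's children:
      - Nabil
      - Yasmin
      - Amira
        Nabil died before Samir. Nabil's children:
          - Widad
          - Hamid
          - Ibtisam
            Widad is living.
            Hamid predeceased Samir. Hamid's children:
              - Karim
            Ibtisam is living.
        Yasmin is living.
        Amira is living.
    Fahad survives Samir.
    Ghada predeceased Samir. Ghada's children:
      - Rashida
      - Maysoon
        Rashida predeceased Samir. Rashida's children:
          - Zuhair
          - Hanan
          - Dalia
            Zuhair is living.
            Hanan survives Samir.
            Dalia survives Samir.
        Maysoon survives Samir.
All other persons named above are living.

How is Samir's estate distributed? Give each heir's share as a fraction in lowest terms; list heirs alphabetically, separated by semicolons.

Amira 2/45; Dalia 1/45; Fahad 2/15; Hanan 1/45; Ibtisam 2/135; Karim 2/135; Khalida 3/5; Maysoon 1/15; Widad 2/135; Yasmin 2/45; Zuhair 1/45

Khalida, as surviving spouse, takes 3/5.
The remaining 2/5 passes to Samir's descendants per stirpes.
The 2/5 is divided into 3 equal shares of 2/15 among Farouk, Fahad, Ghada.
Farouk predeceased; the 2/15 allotted to Farouk's branch passes to Farouk's issue by representation.
The 2/15 is divided into 3 equal shares of 2/45 among Nabil, Yasmin, Amira.
Nabil predeceased; the 2/45 allotted to Nabil's branch passes to Nabil's issue by representation.
The 2/45 is divided into 3 equal shares of 2/135 among Widad, Hamid, Ibtisam.
Widad is living and takes 2/135.
Hamid predeceased; the 2/135 allotted to Hamid's branch passes to Hamid's issue by representation.
Karim is the sole taker at this level and receives the full 2/135.
Ibtisam is living and takes 2/135.
Yasmin is living and takes 2/45.
Amira is living and takes 2/45.
Fahad is living and takes 2/15.
Ghada predeceased; the 2/15 allotted to Ghada's branch passes to Ghada's issue by representation.
The 2/15 is divided into 2 equal shares of 1/15 among Rashida, Maysoon.
Rashida predeceased; the 1/15 allotted to Rashida's branch passes to Rashida's issue by representation.
The 1/15 is divided into 3 equal shares of 1/45 among Zuhair, Hanan, Dalia.
Zuhair is living and takes 1/45.
Hanan is living and takes 1/45.
Dalia is living and takes 1/45.
Maysoon is living and takes 1/15.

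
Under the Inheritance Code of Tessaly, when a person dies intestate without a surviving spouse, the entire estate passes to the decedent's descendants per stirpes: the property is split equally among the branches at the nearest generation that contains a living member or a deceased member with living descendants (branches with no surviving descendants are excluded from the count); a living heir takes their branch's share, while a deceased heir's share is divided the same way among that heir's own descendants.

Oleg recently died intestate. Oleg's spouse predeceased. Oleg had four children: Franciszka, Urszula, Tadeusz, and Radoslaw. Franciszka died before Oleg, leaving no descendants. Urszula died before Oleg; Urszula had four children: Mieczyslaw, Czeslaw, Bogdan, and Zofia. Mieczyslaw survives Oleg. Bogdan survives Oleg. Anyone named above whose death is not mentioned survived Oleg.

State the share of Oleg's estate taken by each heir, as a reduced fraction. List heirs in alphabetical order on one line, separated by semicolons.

Bogdan 1/12; Czeslaw 1/12; Mieczyslaw 1/12; Radoslaw 1/3; Tadeusz 1/3; Zofia 1/12

There is no surviving spouse, so the entire estate passes to Oleg's descendants per stirpes.
Franciszka left no surviving issue, so that branch lapses and is disregarded.
The estate is divided into 3 equal shares of 1/3 among Urszula, Tadeusz, Radoslaw.
Urszula predeceased; the 1/3 allotted to Urszula's branch passes to Urszula's issue by representation.
The 1/3 is divided into 4 equal shares of 1/12 among Mieczyslaw, Czeslaw, Bogdan, Zofia.
Mieczyslaw is living and takes 1/12.
Czeslaw is living and takes 1/12.
Bogdan is living and takes 1/12.
Zofia is living and takes 1/12.
Tadeusz is living and takes 1/3.
Radoslaw is living and takes 1/3.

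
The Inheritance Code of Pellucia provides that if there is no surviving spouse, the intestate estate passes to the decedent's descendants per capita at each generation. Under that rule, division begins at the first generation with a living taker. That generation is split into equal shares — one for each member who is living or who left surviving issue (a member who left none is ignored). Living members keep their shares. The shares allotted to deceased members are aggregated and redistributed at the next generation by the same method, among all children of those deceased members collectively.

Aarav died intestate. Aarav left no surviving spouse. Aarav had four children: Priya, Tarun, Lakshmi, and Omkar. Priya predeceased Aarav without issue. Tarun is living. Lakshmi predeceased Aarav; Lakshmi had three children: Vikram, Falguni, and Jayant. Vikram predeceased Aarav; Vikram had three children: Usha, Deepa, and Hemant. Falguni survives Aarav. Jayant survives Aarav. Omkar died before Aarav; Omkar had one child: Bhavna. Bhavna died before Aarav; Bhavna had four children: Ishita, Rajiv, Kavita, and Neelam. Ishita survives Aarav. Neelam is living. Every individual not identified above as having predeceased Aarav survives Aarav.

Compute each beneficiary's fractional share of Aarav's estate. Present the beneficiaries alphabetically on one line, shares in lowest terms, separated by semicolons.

Deepa 1/21; Falguni 1/6; Hemant 1/21; Ishita 1/21; Jayant 1/6; Kavita 1/21; Neelam 1/21; Rajiv 1/21; Tarun 1/3; Usha 1/21

There is no surviving spouse, so the entire estate passes to Aarav's descendants per capita at each generation.
At generation 1 (Tarun, Lakshmi, Omkar) there are 3 shares of (1)/3 = 1/3 each.
Living: Tarun — each takes 1/3.
Deceased: Lakshmi and Omkar. Their combined 2/3 is pooled and carried to generation 2.
At generation 2 (Vikram, Falguni, Jayant, Bhavna) there are 4 shares of (2/3)/4 = 1/6 each.
Living: Falguni and Jayant — each takes 1/6.
Deceased: Vikram and Bhavna. Their combined 1/3 is pooled and carried to generation 3.
At generation 3 (Usha, Deepa, Hemant, Ishita, Rajiv, Kavita, Neelam) there are 7 shares of (1/3)/7 = 1/21 each.
Living: Usha, Deepa, Hemant, Ishita, Rajiv, Kavita, and Neelam — each takes 1/21.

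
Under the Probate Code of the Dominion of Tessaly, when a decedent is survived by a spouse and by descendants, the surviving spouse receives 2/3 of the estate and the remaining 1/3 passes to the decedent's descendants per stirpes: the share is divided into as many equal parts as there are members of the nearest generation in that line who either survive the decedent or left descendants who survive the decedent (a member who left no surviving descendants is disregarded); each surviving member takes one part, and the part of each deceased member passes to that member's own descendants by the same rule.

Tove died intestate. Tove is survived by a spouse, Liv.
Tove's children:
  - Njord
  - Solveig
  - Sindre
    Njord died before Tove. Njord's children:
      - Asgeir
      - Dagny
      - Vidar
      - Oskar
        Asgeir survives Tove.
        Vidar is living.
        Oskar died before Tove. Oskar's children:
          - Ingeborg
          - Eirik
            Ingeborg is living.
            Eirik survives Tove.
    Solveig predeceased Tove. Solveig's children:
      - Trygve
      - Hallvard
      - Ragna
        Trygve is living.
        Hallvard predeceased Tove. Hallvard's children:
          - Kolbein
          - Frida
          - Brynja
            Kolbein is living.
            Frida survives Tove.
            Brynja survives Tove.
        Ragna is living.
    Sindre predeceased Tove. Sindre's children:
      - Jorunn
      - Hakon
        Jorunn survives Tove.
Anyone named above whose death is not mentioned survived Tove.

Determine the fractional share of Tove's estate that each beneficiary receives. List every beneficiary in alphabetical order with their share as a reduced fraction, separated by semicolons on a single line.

Asgeir 1/36; Brynja 1/81; Dagny 1/36; Eirik 1/72; Frida 1/81; Hakon 1/18; Ingeborg 1/72; Jorunn 1/18; Kolbein 1/81; Liv 2/3; Ragna 1/27; Trygve 1/27; Vidar 1/36

Liv, as surviving spouse, takes 2/3.
The remaining 1/3 passes to Tove's descendants per stirpes.
The 1/3 is divided into 3 equal shares of 1/9 among Njord, Solveig, Sindre.
Njord predeceased; the 1/9 allotted to Njord's branch passes to Njord's issue by representation.
The 1/9 is divided into 4 equal shares of 1/36 among Asgeir, Dagny, Vidar, Oskar.
Asgeir is living and takes 1/36.
Dagny is living and takes 1/36.
Vidar is living and takes 1/36.
Oskar predeceased; the 1/36 allotted to Oskar's branch passes to Oskar's issue by representation.
The 1/36 is divided into 2 equal shares of 1/72 among Ingeborg, Eirik.
Ingeborg is living and takes 1/72.
Eirik is living and takes 1/72.
Solveig predeceased; the 1/9 allotted to Solveig's branch passes to Solveig's issue by representation.
The 1/9 is divided into 3 equal shares of 1/27 among Trygve, Hallvard, Ragna.
Trygve is living and takes 1/27.
Hallvard predeceased; the 1/27 allotted to Hallvard's branch passes to Hallvard's issue by representation.
The 1/27 is divided into 3 equal shares of 1/81 among Kolbein, Frida, Brynja.
Kolbein is living and takes 1/81.
Frida is living and takes 1/81.
Brynja is living and takes 1/81.
Ragna is living and takes 1/27.
Sindre predeceased; the 1/9 allotted to Sindre's branch passes to Sindre's issue by representation.
The 1/9 is divided into 2 equal shares of 1/18 among Jorunn, Hakon.
Jorunn is living and takes 1/18.
Hakon is living and takes 1/18.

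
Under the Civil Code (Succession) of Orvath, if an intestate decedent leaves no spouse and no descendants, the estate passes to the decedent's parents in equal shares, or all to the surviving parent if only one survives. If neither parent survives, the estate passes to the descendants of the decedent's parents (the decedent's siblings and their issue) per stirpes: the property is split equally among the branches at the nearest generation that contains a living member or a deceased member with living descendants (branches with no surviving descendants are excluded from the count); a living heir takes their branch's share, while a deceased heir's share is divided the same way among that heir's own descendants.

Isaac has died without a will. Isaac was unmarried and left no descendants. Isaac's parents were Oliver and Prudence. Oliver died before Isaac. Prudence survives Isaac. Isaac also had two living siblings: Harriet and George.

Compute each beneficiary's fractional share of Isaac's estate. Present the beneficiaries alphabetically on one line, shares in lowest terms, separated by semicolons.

Prudence 1

Only one parent, Prudence, survives, so Prudence takes the entire estate. The siblings take nothing because a surviving parent has priority.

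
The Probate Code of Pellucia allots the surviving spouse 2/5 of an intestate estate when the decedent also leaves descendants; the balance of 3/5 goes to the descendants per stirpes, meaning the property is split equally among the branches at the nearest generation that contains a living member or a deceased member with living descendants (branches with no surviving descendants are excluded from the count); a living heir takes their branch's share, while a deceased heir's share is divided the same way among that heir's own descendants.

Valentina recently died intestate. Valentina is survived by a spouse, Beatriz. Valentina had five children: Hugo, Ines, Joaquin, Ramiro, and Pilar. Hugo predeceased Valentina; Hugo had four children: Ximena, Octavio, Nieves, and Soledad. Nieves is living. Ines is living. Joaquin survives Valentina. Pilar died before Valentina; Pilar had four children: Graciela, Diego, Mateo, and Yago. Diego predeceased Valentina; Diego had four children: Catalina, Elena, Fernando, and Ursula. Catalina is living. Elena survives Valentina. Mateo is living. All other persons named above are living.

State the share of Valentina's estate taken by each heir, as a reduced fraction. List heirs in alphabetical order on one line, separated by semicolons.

Beatriz 2/5; Catalina 3/400; Elena 3/400; Fernando 3/400; Graciela 3/100; Ines 3/25; Joaquin 3/25; Mateo 3/100; Nieves 3/100; Octavio 3/100; Ramiro 3/25; Soledad 3/100; Ursula 3/400; Ximena 3/100; Yago 3/100

Beatriz, as surviving spouse, takes 2/5.
The remaining 3/5 passes to Valentina's descendants per stirpes.
The 3/5 is divided into 5 equal shares of 3/25 among Hugo, Ines, Joaquin, Ramiro, Pilar.
Hugo predeceased; the 3/25 allotted to Hugo's branch passes to Hugo's issue by representation.
The 3/25 is divided into 4 equal shares of 3/100 among Ximena, Octavio, Nieves, Soledad.
Ximena is living and takes 3/100.
Octavio is living and takes 3/100.
Nieves is living and takes 3/100.
Soledad is living and takes 3/100.
Ines is living and takes 3/25.
Joaquin is living and takes 3/25.
Ramiro is living and takes 3/25.
Pilar predeceased; the 3/25 allotted to Pilar's branch passes to Pilar's issue by representation.
The 3/25 is divided into 4 equal shares of 3/100 among Graciela, Diego, Mateo, Yago.
Graciela is living and takes 3/100.
Diego predeceased; the 3/100 allotted to Diego's branch passes to Diego's issue by representation.
The 3/100 is divided into 4 equal shares of 3/400 among Catalina, Elena, Fernando, Ursula.
Catalina is living and takes 3/400.
Elena is living and takes 3/400.
Fernando is living and takes 3/400.
Ursula is living and takes 3/400.
Mateo is living and takes 3/100.
Yago is living and takes 3/100.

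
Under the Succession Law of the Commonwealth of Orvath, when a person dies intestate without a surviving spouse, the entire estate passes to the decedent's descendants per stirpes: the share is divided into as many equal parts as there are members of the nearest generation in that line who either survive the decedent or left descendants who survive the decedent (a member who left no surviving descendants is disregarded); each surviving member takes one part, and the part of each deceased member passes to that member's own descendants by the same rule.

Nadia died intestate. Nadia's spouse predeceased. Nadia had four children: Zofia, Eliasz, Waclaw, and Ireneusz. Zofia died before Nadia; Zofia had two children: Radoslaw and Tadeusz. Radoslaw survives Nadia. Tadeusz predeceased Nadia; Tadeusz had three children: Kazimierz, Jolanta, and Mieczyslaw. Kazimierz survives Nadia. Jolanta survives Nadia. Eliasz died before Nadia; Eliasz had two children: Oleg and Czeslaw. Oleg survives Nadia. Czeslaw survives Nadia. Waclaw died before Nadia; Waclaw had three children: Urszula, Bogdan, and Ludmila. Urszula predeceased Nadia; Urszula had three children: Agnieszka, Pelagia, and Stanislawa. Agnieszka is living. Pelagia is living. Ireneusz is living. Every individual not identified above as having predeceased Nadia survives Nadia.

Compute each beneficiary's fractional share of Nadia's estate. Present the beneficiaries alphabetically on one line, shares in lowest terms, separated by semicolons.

Agnieszka 1/36; Bogdan 1/12; Czeslaw 1/8; Ireneusz 1/4; Jolanta 1/24; Kazimierz 1/24; Ludmila 1/12; Mieczyslaw 1/24; Oleg 1/8; Pelagia 1/36; Radoslaw 1/8; Stanislawa 1/36

There is no surviving spouse, so the entire estate passes to Nadia's descendants per stirpes.
The estate is divided into 4 equal shares of 1/4 among Zofia, Eliasz, Waclaw, Ireneusz.
Zofia predeceased; the 1/4 allotted to Zofia's branch passes to Zofia's issue by representation.
The 1/4 is divided into 2 equal shares of 1/8 among Radoslaw, Tadeusz.
Radoslaw is living and takes 1/8.
Tadeusz predeceased; the 1/8 allotted to Tadeusz's branch passes to Tadeusz's issue by representation.
The 1/8 is divided into 3 equal shares of 1/24 among Kazimierz, Jolanta, Mieczyslaw.
Kazimierz is living and takes 1/24.
Jolanta is living and takes 1/24.
Mieczyslaw is living and takes 1/24.
Eliasz predeceased; the 1/4 allotted to Eliasz's branch passes to Eliasz's issue by representation.
The 1/4 is divided into 2 equal shares of 1/8 among Oleg, Czeslaw.
Oleg is living and takes 1/8.
Czeslaw is living and takes 1/8.
Waclaw predeceased; the 1/4 allotted to Waclaw's branch passes to Waclaw's issue by representation.
The 1/4 is divided into 3 equal shares of 1/12 among Urszula, Bogdan, Ludmila.
Urszula predeceased; the 1/12 allotted to Urszula's branch passes to Urszula's issue by representation.
The 1/12 is divided into 3 equal shares of 1/36 among Agnieszka, Pelagia, Stanislawa.
Agnieszka is living and takes 1/36.
Pelagia is living and takes 1/36.
Stanislawa is living and takes 1/36.
Bogdan is living and takes 1/12.
Ludmila is living and takes 1/12.
Ireneusz is living and takes 1/4.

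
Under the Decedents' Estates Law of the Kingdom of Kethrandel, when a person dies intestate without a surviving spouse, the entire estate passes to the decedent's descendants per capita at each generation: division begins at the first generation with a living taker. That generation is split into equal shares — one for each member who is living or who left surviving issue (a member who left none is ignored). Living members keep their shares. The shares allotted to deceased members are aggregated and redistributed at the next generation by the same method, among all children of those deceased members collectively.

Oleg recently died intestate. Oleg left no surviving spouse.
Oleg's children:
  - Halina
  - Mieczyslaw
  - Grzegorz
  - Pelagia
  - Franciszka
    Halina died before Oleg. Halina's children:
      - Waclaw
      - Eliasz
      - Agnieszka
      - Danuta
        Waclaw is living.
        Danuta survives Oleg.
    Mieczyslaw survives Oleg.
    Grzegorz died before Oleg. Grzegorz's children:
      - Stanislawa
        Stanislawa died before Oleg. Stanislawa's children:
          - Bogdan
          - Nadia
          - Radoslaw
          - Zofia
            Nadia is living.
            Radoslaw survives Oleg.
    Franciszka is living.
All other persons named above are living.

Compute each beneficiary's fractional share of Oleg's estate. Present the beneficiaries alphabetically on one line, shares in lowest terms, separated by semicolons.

Agnieszka 2/25; Bogdan 1/50; Danuta 2/25; Eliasz 2/25; Franciszka 1/5; Mieczyslaw 1/5; Nadia 1/50; Pelagia 1/5; Radoslaw 1/50; Waclaw 2/25; Zofia 1/50

There is no surviving spouse, so the entire estate passes to Oleg's descendants per capita at each generation.
At generation 1 (Halina, Mieczyslaw, Grzegorz, Pelagia, Franciszka) there are 5 shares of (1)/5 = 1/5 each.
Living: Mieczyslaw, Pelagia, and Franciszka — each takes 1/5.
Deceased: Halina and Grzegorz. Their combined 2/5 is pooled and carried to generation 2.
At generation 2 (Waclaw, Eliasz, Agnieszka, Danuta, Stanislawa) there are 5 shares of (2/5)/5 = 2/25 each.
Living: Waclaw, Eliasz, Agnieszka, and Danuta — each takes 2/25.
Deceased: Stanislawa. That 2/25 share is carried to generation 3.
At generation 3 (Bogdan, Nadia, Radoslaw, Zofia) there are 4 shares of (2/25)/4 = 1/50 each.
Living: Bogdan, Nadia, Radoslaw, and Zofia — each takes 1/50.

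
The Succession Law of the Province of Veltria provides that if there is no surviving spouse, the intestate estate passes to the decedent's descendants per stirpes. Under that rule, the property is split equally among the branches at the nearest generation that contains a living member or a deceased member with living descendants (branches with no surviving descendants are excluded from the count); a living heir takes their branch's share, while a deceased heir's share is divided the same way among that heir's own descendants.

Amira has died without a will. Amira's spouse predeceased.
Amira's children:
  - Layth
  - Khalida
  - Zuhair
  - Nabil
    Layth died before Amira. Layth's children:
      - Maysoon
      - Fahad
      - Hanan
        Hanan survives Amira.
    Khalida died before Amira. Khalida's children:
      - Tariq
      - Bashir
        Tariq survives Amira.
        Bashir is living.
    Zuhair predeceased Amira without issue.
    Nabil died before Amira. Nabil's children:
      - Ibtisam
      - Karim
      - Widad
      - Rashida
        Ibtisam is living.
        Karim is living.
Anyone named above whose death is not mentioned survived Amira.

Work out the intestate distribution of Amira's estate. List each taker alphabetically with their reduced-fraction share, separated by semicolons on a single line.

There is no surviving spouse, so the entire estate passes to Amira's descendants per stirpes.
Zuhair left no surviving issue, so that branch lapses and is disregarded.
The estate is divided into 3 equal shares of 1/3 among Layth, Khalida, Nabil.
Layth predeceased; the 1/3 allotted to Layth's branch passes to Layth's issue by representation.
The 1/3 is divided into 3 equal shares of 1/9 among Maysoon, Fahad, Hanan.
Maysoon is living and takes 1/9.
Fahad is living and takes 1/9.
Hanan is living and takes 1/9.
Khalida predeceased; the 1/3 allotted to Khalida's branch passes to Khalida's issue by representation.
The 1/3 is divided into 2 equal shares of 1/6 among Tariq, Bashir.
Tariq is living and takes 1/6.
Bashir is living and takes 1/6.
Nabil predeceased; the 1/3 allotted to Nabil's branch passes to Nabil's issue by representation.
The 1/3 is divided into 4 equal shares of 1/12 among Ibtisam, Karim, Widad, Rashida.
Ibtisam is living and takes 1/12.
Karim is living and takes 1/12.
Widad is living and takes 1/12.
Rashida is living and takes 1/12.

Bashir 1/6; Fahad 1/9; Hanan 1/9; Ibtisam 1/12; Karim 1/12; Maysoon 1/9; Rashida 1/12; Tariq 1/6; Widad 1/12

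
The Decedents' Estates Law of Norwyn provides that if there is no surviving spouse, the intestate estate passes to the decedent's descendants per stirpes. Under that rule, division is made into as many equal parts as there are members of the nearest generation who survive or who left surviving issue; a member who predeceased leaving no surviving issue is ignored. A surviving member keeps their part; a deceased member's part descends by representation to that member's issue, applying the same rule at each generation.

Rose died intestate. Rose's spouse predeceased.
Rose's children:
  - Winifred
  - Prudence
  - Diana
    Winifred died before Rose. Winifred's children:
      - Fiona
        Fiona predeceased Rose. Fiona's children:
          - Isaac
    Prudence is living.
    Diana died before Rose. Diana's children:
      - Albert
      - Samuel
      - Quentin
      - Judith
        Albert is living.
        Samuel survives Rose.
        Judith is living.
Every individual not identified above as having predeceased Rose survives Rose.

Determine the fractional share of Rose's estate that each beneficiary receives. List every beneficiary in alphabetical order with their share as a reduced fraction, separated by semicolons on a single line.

There is no surviving spouse, so the entire estate passes to Rose's descendants per stirpes.
The estate is divided into 3 equal shares of 1/3 among Winifred, Prudence, Diana.
Winifred predeceased; the 1/3 allotted to Winifred's branch passes to Winifred's issue by representation.
Fiona's line is the sole branch at this level, so the full 1/3 passes to Fiona's issue by representation.
Isaac is the sole taker at this level and receives the full 1/3.
Prudence is living and takes 1/3.
Diana predeceased; the 1/3 allotted to Diana's branch passes to Diana's issue by representation.
The 1/3 is divided into 4 equal shares of 1/12 among Albert, Samuel, Quentin, Judith.
Albert is living and takes 1/12.
Samuel is living and takes 1/12.
Quentin is living and takes 1/12.
Judith is living and takes 1/12.

Albert 1/12; Isaac 1/3; Judith 1/12; Prudence 1/3; Quentin 1/12; Samuel 1/12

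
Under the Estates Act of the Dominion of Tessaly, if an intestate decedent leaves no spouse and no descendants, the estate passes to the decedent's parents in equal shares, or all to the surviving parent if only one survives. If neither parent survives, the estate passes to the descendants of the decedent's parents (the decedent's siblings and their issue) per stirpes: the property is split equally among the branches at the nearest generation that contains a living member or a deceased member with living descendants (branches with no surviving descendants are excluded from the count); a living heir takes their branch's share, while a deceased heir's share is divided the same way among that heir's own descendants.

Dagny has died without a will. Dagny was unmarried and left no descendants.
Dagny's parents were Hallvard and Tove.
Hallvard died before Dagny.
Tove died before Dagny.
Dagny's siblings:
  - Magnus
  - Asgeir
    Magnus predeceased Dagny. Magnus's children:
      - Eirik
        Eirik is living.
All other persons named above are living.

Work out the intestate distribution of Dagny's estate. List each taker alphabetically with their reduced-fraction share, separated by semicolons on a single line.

Asgeir 1/2; Eirik 1/2

Neither parent survives and there are no descendants, so the estate passes to Dagny's siblings and their issue per stirpes.
The estate is divided into 2 equal shares of 1/2 among Magnus, Asgeir.
Magnus predeceased; the 1/2 allotted to Magnus's branch passes to Magnus's issue by representation.
Eirik is the sole taker at this level and receives the full 1/2.
Asgeir is living and takes 1/2.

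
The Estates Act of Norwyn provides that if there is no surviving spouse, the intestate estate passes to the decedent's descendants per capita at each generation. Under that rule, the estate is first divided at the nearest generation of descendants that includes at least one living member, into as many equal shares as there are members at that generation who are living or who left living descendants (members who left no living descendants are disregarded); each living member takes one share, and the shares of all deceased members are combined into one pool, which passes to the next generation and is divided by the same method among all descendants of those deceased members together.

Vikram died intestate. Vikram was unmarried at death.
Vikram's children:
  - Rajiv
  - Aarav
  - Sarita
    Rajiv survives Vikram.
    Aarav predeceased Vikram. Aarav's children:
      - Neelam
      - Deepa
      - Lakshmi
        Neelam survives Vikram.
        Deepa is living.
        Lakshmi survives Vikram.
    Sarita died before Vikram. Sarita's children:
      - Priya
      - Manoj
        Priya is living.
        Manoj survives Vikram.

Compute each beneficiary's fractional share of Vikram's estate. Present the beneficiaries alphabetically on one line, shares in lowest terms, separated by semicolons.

Deepa 2/15; Lakshmi 2/15; Manoj 2/15; Neelam 2/15; Priya 2/15; Rajiv 1/3

There is no surviving spouse, so the entire estate passes to Vikram's descendants per capita at each generation.
At generation 1 (Rajiv, Aarav, Sarita) there are 3 shares of (1)/3 = 1/3 each.
Living: Rajiv — each takes 1/3.
Deceased: Aarav and Sarita. Their combined 2/3 is pooled and carried to generation 2.
At generation 2 (Neelam, Deepa, Lakshmi, Priya, Manoj) there are 5 shares of (2/3)/5 = 2/15 each.
Living: Neelam, Deepa, Lakshmi, Priya, and Manoj — each takes 2/15.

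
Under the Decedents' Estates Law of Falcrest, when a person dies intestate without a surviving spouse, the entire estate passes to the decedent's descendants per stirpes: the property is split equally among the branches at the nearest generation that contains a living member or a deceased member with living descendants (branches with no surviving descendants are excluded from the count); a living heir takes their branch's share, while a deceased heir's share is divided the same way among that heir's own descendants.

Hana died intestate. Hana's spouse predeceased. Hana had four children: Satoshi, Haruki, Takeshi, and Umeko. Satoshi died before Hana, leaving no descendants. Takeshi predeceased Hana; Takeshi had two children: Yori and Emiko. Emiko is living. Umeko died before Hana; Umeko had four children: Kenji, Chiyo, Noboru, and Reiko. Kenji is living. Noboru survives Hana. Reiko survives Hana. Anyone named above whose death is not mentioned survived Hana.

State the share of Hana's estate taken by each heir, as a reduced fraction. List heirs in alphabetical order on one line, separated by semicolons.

Chiyo 1/12; Emiko 1/6; Haruki 1/3; Kenji 1/12; Noboru 1/12; Reiko 1/12; Yori 1/6

There is no surviving spouse, so the entire estate passes to Hana's descendants per stirpes.
Satoshi left no surviving issue, so that branch lapses and is disregarded.
The estate is divided into 3 equal shares of 1/3 among Haruki, Takeshi, Umeko.
Haruki is living and takes 1/3.
Takeshi predeceased; the 1/3 allotted to Takeshi's branch passes to Takeshi's issue by representation.
The 1/3 is divided into 2 equal shares of 1/6 among Yori, Emiko.
Yori is living and takes 1/6.
Emiko is living and takes 1/6.
Umeko predeceased; the 1/3 allotted to Umeko's branch passes to Umeko's issue by representation.
The 1/3 is divided into 4 equal shares of 1/12 among Kenji, Chiyo, Noboru, Reiko.
Kenji is living and takes 1/12.
Chiyo is living and takes 1/12.
Noboru is living and takes 1/12.
Reiko is living and takes 1/12.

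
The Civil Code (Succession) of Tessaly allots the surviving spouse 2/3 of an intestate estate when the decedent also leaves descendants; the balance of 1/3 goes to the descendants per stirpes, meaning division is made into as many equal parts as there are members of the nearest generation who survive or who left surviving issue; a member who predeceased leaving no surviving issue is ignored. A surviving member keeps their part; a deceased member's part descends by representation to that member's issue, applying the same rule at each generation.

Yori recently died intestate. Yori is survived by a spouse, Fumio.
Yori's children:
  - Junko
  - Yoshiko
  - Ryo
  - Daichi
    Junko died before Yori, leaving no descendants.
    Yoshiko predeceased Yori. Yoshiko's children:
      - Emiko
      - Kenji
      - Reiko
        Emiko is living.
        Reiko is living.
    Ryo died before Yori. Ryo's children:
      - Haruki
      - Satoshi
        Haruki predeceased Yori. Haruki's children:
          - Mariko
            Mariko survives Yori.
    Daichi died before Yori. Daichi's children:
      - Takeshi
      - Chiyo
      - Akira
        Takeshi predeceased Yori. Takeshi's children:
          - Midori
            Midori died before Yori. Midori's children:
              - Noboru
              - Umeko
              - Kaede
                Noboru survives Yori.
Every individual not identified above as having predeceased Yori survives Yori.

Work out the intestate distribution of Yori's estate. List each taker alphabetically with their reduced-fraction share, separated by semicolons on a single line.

Akira 1/27; Chiyo 1/27; Emiko 1/27; Fumio 2/3; Kaede 1/81; Kenji 1/27; Mariko 1/18; Noboru 1/81; Reiko 1/27; Satoshi 1/18; Umeko 1/81

Fumio, as surviving spouse, takes 2/3.
The remaining 1/3 passes to Yori's descendants per stirpes.
Junko left no surviving issue, so that branch lapses and is disregarded.
The 1/3 is divided into 3 equal shares of 1/9 among Yoshiko, Ryo, Daichi.
Yoshiko predeceased; the 1/9 allotted to Yoshiko's branch passes to Yoshiko's issue by representation.
The 1/9 is divided into 3 equal shares of 1/27 among Emiko, Kenji, Reiko.
Emiko is living and takes 1/27.
Kenji is living and takes 1/27.
Reiko is living and takes 1/27.
Ryo predeceased; the 1/9 allotted to Ryo's branch passes to Ryo's issue by representation.
The 1/9 is divided into 2 equal shares of 1/18 among Haruki, Satoshi.
Haruki predeceased; the 1/18 allotted to Haruki's branch passes to Haruki's issue by representation.
Mariko is the sole taker at this level and receives the full 1/18.
Satoshi is living and takes 1/18.
Daichi predeceased; the 1/9 allotted to Daichi's branch passes to Daichi's issue by representation.
The 1/9 is divided into 3 equal shares of 1/27 among Takeshi, Chiyo, Akira.
Takeshi predeceased; the 1/27 allotted to Takeshi's branch passes to Takeshi's issue by representation.
Midori's line is the sole branch at this level, so the full 1/27 passes to Midori's issue by representation.
The 1/27 is divided into 3 equal shares of 1/81 among Noboru, Umeko, Kaede.
Noboru is living and takes 1/81.
Umeko is living and takes 1/81.
Kaede is living and takes 1/81.
Chiyo is living and takes 1/27.
Akira is living and takes 1/27.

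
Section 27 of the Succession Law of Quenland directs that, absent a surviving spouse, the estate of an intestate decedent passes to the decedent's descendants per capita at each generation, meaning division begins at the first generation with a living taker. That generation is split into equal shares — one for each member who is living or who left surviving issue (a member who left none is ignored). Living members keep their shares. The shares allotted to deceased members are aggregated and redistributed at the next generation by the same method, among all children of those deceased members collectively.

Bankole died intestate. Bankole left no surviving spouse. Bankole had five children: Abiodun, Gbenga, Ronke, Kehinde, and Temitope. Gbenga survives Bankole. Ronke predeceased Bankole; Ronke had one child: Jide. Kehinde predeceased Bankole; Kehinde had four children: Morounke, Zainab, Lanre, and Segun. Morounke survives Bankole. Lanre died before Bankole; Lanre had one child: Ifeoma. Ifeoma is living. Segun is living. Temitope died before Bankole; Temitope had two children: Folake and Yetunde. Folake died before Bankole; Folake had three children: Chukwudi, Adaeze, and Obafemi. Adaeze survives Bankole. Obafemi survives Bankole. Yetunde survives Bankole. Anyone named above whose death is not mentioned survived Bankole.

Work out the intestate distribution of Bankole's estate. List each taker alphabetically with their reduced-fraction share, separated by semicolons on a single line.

There is no surviving spouse, so the entire estate passes to Bankole's descendants per capita at each generation.
At generation 1 (Abiodun, Gbenga, Ronke, Kehinde, Temitope) there are 5 shares of (1)/5 = 1/5 each.
Living: Abiodun and Gbenga — each takes 1/5.
Deceased: Ronke, Kehinde, and Temitope. Their combined 3/5 is pooled and carried to generation 2.
At generation 2 (Jide, Morounke, Zainab, Lanre, Segun, Folake, Yetunde) there are 7 shares of (3/5)/7 = 3/35 each.
Living: Jide, Morounke, Zainab, Segun, and Yetunde — each takes 3/35.
Deceased: Lanre and Folake. Their combined 6/35 is pooled and carried to generation 3.
At generation 3 (Ifeoma, Chukwudi, Adaeze, Obafemi) there are 4 shares of (6/35)/4 = 3/70 each.
Living: Ifeoma, Chukwudi, Adaeze, and Obafemi — each takes 3/70.

Abiodun 1/5; Adaeze 3/70; Chukwudi 3/70; Gbenga 1/5; Ifeoma 3/70; Jide 3/35; Morounke 3/35; Obafemi 3/70; Segun 3/35; Yetunde 3/35; Zainab 3/35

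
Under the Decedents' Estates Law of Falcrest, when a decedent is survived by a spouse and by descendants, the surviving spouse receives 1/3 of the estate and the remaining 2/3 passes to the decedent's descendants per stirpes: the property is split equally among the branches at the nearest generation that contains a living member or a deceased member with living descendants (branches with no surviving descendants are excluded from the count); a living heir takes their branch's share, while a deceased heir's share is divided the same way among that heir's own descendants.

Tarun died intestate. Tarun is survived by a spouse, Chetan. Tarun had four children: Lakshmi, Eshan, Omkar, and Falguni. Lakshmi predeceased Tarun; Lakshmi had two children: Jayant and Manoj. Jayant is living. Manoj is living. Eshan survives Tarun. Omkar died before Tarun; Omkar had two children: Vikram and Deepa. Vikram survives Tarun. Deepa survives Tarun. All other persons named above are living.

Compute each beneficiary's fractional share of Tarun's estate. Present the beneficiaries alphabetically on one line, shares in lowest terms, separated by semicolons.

Chetan, as surviving spouse, takes 1/3.
The remaining 2/3 passes to Tarun's descendants per stirpes.
The 2/3 is divided into 4 equal shares of 1/6 among Lakshmi, Eshan, Omkar, Falguni.
Lakshmi predeceased; the 1/6 allotted to Lakshmi's branch passes to Lakshmi's issue by representation.
The 1/6 is divided into 2 equal shares of 1/12 among Jayant, Manoj.
Jayant is living and takes 1/12.
Manoj is living and takes 1/12.
Eshan is living and takes 1/6.
Omkar predeceased; the 1/6 allotted to Omkar's branch passes to Omkar's issue by representation.
The 1/6 is divided into 2 equal shares of 1/12 among Vikram, Deepa.
Vikram is living and takes 1/12.
Deepa is living and takes 1/12.
Falguni is living and takes 1/6.

Chetan 1/3; Deepa 1/12; Eshan 1/6; Falguni 1/6; Jayant 1/12; Manoj 1/12; Vikram 1/12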